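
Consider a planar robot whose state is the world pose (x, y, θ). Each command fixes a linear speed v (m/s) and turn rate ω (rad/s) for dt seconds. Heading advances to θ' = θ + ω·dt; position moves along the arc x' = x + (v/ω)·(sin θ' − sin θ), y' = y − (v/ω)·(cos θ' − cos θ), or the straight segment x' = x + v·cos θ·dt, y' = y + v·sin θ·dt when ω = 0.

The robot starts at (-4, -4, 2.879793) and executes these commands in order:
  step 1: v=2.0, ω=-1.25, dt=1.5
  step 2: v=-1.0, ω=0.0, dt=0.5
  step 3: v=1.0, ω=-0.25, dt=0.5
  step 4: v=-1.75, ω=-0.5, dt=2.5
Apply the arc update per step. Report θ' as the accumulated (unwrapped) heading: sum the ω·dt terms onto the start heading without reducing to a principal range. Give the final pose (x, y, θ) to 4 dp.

(-8.8742, -2.6466, -0.3702)

step 1: θ'=1.0048 (R=-1.6000) → pose (-4.9364, -1.5965, 1.0048)
step 2: θ'=1.0048 (straight) → pose (-5.2045, -2.0185, 1.0048)
step 3: θ'=0.8798 (R=-4.0000) → pose (-4.9107, -1.6143, 0.8798)
step 4: θ'=-0.3702 (R=3.5000) → pose (-8.8742, -2.6466, -0.3702)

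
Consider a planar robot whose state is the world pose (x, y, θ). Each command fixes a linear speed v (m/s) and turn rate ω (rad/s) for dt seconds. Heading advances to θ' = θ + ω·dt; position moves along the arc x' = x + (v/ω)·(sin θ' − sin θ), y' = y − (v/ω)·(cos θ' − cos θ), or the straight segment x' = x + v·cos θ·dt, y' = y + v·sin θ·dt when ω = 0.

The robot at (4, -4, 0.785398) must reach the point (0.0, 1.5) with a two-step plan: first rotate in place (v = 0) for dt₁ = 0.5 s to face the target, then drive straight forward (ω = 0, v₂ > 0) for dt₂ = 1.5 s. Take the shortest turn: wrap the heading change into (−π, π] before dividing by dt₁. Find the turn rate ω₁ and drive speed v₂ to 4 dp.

heading to target = atan2(1.5−-4, 0−4) = 2.1996
Δθ = wrap(2.1996 − 0.7854) = 1.4142; ω₁ = Δθ/dt₁ = 2.8284
distance = √((0−4)² + (1.5−-4)²) = 6.8007; v₂ = distance/dt₂ = 4.5338

ω₁ = 2.8284, v₂ = 4.5338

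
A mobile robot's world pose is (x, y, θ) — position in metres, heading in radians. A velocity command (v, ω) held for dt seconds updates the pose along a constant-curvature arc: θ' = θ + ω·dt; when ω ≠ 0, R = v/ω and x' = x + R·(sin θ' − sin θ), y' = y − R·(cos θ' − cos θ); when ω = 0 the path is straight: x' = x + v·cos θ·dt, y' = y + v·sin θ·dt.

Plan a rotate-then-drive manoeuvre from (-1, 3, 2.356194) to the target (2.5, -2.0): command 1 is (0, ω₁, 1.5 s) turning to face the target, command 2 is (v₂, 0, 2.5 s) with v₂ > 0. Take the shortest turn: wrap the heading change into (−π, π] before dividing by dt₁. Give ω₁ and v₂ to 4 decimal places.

heading to target = atan2(-2−3, 2.5−-1) = -0.9601
Δθ = wrap(-0.9601 − 2.3562) = 2.9669; ω₁ = Δθ/dt₁ = 1.9779
distance = √((2.5−-1)² + (-2−3)²) = 6.1033; v₂ = distance/dt₂ = 2.4413

ω₁ = 1.9779, v₂ = 2.4413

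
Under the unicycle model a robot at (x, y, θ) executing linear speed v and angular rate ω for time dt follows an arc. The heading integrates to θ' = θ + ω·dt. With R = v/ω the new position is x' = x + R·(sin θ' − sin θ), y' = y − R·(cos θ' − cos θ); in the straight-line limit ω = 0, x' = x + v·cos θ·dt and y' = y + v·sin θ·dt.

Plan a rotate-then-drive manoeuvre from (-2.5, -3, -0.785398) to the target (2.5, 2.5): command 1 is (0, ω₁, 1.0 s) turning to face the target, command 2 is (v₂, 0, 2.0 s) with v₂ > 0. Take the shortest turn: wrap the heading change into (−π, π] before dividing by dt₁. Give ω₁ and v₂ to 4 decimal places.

heading to target = atan2(2.5−-3, 2.5−-2.5) = 0.8330
Δθ = wrap(0.8330 − -0.7854) = 1.6184; ω₁ = Δθ/dt₁ = 1.6184
distance = √((2.5−-2.5)² + (2.5−-3)²) = 7.4330; v₂ = distance/dt₂ = 3.7165

ω₁ = 1.6184, v₂ = 3.7165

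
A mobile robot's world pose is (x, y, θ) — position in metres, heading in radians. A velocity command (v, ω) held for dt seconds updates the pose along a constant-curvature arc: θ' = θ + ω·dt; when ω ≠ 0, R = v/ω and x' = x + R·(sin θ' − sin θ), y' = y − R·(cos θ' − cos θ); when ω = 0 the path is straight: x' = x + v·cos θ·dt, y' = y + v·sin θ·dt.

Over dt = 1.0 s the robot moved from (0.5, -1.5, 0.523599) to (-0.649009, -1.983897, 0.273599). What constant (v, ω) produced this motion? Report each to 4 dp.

Δθ = 0.273599 − 0.523599 = -0.250000
ω = Δθ/dt = -0.250000/1.0 = -0.2500
R = Δx/(sin θ' − sin θ) = 5.0000
v = R·ω = 5.0000·-0.2500 = -1.2500

v = -1.2500, ω = -0.2500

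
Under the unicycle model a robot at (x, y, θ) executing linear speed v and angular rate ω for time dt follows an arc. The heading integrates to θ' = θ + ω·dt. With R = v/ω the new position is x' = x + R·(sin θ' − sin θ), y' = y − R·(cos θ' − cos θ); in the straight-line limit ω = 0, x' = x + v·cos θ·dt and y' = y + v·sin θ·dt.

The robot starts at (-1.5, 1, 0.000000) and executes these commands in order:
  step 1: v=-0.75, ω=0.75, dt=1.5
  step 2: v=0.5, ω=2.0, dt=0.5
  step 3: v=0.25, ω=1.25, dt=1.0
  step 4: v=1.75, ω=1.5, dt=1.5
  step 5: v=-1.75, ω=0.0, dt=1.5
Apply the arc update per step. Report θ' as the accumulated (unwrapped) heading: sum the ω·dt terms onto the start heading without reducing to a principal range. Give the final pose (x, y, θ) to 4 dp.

(-5.1520, 0.3075, 5.6250)

step 1: θ'=1.1250 (R=-1.0000) → pose (-2.4023, 0.4312, 1.1250)
step 2: θ'=2.1250 (R=0.2500) → pose (-2.4153, 0.6705, 2.1250)
step 3: θ'=3.3750 (R=0.2000) → pose (-2.6316, 0.7599, 3.3750)
step 4: θ'=5.6250 (R=1.1667) → pose (-3.0754, -1.2981, 5.6250)
step 5: θ'=5.6250 (straight) → pose (-5.1520, 0.3075, 5.6250)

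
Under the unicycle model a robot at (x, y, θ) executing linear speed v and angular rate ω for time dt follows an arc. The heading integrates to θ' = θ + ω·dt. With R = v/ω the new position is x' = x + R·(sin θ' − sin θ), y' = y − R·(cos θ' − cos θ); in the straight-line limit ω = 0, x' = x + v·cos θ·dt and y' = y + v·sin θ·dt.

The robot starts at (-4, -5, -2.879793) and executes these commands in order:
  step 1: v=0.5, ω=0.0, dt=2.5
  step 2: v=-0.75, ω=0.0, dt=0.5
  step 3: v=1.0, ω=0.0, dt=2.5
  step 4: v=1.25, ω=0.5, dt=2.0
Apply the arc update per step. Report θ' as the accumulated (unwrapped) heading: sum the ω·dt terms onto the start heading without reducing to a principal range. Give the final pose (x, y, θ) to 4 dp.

step 1: θ'=-2.8798 (straight) → pose (-5.2074, -5.3235, -2.8798)
step 2: θ'=-2.8798 (straight) → pose (-4.8452, -5.2265, -2.8798)
step 3: θ'=-2.8798 (straight) → pose (-7.2600, -5.8735, -2.8798)
step 4: θ'=-1.8798 (R=2.5000) → pose (-8.9945, -7.5281, -1.8798)

(-8.9945, -7.5281, -1.8798)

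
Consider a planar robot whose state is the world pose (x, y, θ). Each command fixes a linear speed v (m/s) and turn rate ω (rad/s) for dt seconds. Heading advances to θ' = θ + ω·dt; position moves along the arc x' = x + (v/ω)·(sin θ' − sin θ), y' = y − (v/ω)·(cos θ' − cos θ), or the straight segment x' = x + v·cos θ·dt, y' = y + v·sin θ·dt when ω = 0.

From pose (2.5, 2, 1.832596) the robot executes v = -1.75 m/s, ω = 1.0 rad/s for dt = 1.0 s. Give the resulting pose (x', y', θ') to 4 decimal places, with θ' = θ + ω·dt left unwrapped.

θ' = 1.8326 + 1.0·1.0 = 2.8326
R = v/ω = -1.75/1.0 = -1.7500
x' = 2.5 + -1.7500·(sin 2.8326 − sin 1.8326) = 3.6582
y' = 2 − -1.7500·(cos 2.8326 − cos 1.8326) = 0.7858

(3.6582, 0.7858, 2.8326)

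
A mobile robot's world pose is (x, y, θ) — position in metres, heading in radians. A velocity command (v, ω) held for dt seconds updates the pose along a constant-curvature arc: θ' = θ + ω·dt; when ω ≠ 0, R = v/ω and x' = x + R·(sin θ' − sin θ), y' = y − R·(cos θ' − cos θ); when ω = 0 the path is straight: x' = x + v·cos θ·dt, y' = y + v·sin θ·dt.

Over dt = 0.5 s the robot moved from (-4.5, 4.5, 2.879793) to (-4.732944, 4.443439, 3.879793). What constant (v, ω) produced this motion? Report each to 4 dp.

Δθ = 3.879793 − 2.879793 = 1.000000
ω = Δθ/dt = 1.000000/0.5 = 2.0000
R = Δx/(sin θ' − sin θ) = 0.2500
v = R·ω = 0.2500·2.0000 = 0.5000

v = 0.5000, ω = 2.0000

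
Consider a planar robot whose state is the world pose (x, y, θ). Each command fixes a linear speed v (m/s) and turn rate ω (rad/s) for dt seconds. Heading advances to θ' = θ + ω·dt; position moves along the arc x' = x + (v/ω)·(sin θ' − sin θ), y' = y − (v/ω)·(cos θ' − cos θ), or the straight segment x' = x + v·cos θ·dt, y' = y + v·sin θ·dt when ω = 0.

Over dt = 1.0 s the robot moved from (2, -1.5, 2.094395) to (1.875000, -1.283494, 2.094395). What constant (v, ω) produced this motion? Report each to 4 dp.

v = 0.2500, ω = 0.0000

Δθ = 2.094395 − 2.094395 = 0.000000
ω = Δθ/dt = 0.000000/1.0 = 0.0000
ω = 0 → v = (Δx·cos θ + Δy·sin θ)/dt = 0.2500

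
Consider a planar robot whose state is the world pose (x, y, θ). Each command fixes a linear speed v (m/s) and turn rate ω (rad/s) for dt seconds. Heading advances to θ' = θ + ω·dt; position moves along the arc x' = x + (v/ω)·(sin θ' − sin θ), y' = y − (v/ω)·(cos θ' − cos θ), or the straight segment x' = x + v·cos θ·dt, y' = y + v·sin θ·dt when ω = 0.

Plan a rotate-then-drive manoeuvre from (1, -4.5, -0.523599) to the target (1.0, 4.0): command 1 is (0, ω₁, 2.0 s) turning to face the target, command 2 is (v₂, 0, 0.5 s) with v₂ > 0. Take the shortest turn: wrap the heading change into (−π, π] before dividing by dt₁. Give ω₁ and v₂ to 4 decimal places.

ω₁ = 1.0472, v₂ = 17.0000

heading to target = atan2(4−-4.5, 1−1) = 1.5708
Δθ = wrap(1.5708 − -0.5236) = 2.0944; ω₁ = Δθ/dt₁ = 1.0472
distance = √((1−1)² + (4−-4.5)²) = 8.5000; v₂ = distance/dt₂ = 17.0000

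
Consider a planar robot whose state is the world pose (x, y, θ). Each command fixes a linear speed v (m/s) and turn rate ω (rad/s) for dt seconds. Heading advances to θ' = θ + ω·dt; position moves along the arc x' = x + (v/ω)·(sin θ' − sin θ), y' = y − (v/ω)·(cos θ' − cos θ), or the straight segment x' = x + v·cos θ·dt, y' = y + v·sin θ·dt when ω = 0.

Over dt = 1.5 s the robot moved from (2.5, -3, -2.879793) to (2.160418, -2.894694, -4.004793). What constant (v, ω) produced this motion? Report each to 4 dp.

v = 0.2500, ω = -0.7500

Δθ = -4.004793 − -2.879793 = -1.125000
ω = Δθ/dt = -1.125000/1.5 = -0.7500
R = Δx/(sin θ' − sin θ) = -0.3333
v = R·ω = -0.3333·-0.7500 = 0.2500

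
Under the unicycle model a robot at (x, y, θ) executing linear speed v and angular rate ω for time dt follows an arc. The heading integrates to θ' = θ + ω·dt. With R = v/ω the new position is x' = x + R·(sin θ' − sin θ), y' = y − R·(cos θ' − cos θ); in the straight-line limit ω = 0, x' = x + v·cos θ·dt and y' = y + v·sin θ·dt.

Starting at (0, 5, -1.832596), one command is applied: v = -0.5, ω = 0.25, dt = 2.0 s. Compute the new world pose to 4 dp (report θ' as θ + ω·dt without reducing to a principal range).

(0.0117, 5.9895, -1.3326)

θ' = -1.8326 + 0.25·2.0 = -1.3326
R = v/ω = -0.5/0.25 = -2.0000
x' = 0 + -2.0000·(sin -1.3326 − sin -1.8326) = 0.0117
y' = 5 − -2.0000·(cos -1.3326 − cos -1.8326) = 5.9895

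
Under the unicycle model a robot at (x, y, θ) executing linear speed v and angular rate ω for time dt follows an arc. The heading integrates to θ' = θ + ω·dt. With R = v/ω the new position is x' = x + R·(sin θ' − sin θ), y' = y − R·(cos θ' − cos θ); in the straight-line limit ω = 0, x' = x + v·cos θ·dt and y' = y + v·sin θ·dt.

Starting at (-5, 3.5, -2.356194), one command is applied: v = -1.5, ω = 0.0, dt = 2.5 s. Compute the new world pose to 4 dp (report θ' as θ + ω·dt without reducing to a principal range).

(-2.3484, 6.1517, -2.3562)

θ' = -2.3562 + 0.0·2.5 = -2.3562
ω = 0 → straight: x' = -5 + -1.5·cos(-2.3562)·2.5 = -2.3484
y' = 3.5 + -1.5·sin(-2.3562)·2.5 = 6.1517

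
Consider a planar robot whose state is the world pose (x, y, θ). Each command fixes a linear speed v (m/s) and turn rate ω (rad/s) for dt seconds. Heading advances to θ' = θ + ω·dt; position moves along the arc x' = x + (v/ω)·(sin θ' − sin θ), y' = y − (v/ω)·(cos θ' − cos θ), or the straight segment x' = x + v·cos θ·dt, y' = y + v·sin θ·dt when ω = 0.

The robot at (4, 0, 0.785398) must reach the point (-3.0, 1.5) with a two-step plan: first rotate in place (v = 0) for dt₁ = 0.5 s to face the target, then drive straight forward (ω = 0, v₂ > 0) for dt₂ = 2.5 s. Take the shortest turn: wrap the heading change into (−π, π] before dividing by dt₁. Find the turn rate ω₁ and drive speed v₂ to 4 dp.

ω₁ = 4.2902, v₂ = 2.8636

heading to target = atan2(1.5−0, -3−4) = 2.9305
Δθ = wrap(2.9305 − 0.7854) = 2.1451; ω₁ = Δθ/dt₁ = 4.2902
distance = √((-3−4)² + (1.5−0)²) = 7.1589; v₂ = distance/dt₂ = 2.8636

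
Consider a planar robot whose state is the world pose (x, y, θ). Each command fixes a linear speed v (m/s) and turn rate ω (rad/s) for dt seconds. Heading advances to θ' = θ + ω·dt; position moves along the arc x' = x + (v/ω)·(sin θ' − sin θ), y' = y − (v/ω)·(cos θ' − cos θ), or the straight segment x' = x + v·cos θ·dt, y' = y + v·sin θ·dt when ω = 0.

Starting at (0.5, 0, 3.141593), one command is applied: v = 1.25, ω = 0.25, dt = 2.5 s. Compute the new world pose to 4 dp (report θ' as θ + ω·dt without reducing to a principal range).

θ' = 3.1416 + 0.25·2.5 = 3.7666
R = v/ω = 1.25/0.25 = 5.0000
x' = 0.5 + 5.0000·(sin 3.7666 − sin 3.1416) = -2.4255
y' = 0 − 5.0000·(cos 3.7666 − cos 3.1416) = -0.9452

(-2.4255, -0.9452, 3.7666)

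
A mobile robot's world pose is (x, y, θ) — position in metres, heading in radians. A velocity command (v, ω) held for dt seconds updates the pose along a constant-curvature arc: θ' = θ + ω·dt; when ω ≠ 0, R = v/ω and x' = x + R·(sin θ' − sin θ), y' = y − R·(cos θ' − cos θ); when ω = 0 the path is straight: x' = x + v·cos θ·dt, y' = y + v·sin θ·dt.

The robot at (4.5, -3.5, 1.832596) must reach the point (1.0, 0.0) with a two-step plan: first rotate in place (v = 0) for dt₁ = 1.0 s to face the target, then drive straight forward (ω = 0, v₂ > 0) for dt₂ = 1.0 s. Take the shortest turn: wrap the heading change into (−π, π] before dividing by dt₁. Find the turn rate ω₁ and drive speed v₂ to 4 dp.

heading to target = atan2(0−-3.5, 1−4.5) = 2.3562
Δθ = wrap(2.3562 − 1.8326) = 0.5236; ω₁ = Δθ/dt₁ = 0.5236
distance = √((1−4.5)² + (0−-3.5)²) = 4.9497; v₂ = distance/dt₂ = 4.9497

ω₁ = 0.5236, v₂ = 4.9497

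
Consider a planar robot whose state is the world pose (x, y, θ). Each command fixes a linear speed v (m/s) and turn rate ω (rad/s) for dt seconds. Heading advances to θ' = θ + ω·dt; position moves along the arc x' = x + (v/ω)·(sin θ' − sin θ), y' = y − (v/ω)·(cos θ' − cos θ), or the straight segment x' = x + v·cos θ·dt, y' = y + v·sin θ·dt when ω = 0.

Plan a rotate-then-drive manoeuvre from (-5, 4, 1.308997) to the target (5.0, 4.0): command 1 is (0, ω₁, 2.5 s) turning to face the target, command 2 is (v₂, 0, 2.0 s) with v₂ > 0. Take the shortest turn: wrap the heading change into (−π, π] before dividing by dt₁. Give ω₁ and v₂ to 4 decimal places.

ω₁ = -0.5236, v₂ = 5.0000

heading to target = atan2(4−4, 5−-5) = 0.0000
Δθ = wrap(0.0000 − 1.3090) = -1.3090; ω₁ = Δθ/dt₁ = -0.5236
distance = √((5−-5)² + (4−4)²) = 10.0000; v₂ = distance/dt₂ = 5.0000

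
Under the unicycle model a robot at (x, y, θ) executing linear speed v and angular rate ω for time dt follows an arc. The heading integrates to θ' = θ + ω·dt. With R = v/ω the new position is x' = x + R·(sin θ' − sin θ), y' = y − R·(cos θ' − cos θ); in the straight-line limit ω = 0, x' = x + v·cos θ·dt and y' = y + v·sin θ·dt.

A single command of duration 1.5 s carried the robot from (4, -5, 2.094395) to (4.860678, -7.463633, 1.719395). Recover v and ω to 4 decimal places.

Δθ = 1.719395 − 2.094395 = -0.375000
ω = Δθ/dt = -0.375000/1.5 = -0.2500
R = −Δy/(cos θ' − cos θ) = 7.0000
v = R·ω = 7.0000·-0.2500 = -1.7500

v = -1.7500, ω = -0.2500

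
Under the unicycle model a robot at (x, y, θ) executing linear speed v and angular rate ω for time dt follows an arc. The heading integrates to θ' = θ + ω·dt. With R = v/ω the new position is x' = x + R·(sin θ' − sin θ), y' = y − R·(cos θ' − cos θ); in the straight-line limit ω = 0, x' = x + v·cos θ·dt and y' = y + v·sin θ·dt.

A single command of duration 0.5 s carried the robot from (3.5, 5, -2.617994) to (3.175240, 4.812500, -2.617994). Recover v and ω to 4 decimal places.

Δθ = -2.617994 − -2.617994 = 0.000000
ω = Δθ/dt = 0.000000/0.5 = 0.0000
ω = 0 → v = (Δx·cos θ + Δy·sin θ)/dt = 0.7500

v = 0.7500, ω = 0.0000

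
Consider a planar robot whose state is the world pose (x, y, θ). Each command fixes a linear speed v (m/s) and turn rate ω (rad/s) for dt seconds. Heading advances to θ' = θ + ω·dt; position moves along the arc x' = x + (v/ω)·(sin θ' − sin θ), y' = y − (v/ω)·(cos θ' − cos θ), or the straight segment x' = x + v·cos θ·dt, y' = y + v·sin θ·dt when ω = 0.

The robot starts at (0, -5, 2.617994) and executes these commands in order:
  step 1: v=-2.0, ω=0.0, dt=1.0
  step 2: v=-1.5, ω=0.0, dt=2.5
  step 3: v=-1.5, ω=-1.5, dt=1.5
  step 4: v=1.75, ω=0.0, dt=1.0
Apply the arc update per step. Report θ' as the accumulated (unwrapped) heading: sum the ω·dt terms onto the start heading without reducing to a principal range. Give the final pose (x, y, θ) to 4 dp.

(6.4722, -9.0445, 0.3680)

step 1: θ'=2.6180 (straight) → pose (1.7321, -6.0000, 2.6180)
step 2: θ'=2.6180 (straight) → pose (4.9796, -7.8750, 2.6180)
step 3: θ'=0.3680 (R=1.0000) → pose (4.8394, -9.6741, 0.3680)
step 4: θ'=0.3680 (straight) → pose (6.4722, -9.0445, 0.3680)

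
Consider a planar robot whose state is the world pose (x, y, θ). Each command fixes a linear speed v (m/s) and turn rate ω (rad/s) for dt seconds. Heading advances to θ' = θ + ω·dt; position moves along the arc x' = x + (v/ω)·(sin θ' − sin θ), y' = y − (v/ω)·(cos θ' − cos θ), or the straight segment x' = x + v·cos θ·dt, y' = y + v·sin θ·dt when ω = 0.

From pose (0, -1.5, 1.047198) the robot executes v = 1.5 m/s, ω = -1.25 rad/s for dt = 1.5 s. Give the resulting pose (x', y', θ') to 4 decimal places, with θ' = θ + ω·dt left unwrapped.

θ' = 1.0472 + -1.25·1.5 = -0.8278
R = v/ω = 1.5/-1.25 = -1.2000
x' = 0 + -1.2000·(sin -0.8278 − sin 1.0472) = 1.9230
y' = -1.5 − -1.2000·(cos -0.8278 − cos 1.0472) = -1.2882

(1.9230, -1.2882, -0.8278)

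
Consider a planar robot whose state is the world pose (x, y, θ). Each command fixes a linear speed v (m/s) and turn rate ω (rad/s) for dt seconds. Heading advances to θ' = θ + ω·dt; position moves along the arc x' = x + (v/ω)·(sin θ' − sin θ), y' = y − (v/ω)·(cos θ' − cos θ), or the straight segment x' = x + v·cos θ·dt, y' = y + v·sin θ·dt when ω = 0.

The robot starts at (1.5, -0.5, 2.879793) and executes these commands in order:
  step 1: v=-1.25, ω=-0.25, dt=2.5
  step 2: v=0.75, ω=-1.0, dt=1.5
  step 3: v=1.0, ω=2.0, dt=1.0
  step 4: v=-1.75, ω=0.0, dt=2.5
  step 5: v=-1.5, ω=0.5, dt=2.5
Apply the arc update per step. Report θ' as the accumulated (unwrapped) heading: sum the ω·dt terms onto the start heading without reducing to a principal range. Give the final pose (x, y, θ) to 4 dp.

step 1: θ'=2.2548 (R=5.0000) → pose (4.0812, -2.1702, 2.2548)
step 2: θ'=0.7548 (R=-0.7500) → pose (4.1486, -1.1499, 0.7548)
step 3: θ'=2.7548 (R=0.5000) → pose (3.9947, -0.3227, 2.7548)
step 4: θ'=2.7548 (straight) → pose (8.0464, -1.9730, 2.7548)
step 5: θ'=4.0048 (R=-3.0000) → pose (11.4579, -1.1447, 4.0048)

(11.4579, -1.1447, 4.0048)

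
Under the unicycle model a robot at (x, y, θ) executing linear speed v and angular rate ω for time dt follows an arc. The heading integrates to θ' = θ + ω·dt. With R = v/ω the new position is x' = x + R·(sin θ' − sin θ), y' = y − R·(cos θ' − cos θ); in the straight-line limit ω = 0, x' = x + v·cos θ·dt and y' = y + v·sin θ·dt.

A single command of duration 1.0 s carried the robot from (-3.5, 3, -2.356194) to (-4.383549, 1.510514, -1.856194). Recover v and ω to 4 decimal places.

Δθ = -1.856194 − -2.356194 = 0.500000
ω = Δθ/dt = 0.500000/1.0 = 0.5000
R = −Δy/(cos θ' − cos θ) = 3.5000
v = R·ω = 3.5000·0.5000 = 1.7500

v = 1.7500, ω = 0.5000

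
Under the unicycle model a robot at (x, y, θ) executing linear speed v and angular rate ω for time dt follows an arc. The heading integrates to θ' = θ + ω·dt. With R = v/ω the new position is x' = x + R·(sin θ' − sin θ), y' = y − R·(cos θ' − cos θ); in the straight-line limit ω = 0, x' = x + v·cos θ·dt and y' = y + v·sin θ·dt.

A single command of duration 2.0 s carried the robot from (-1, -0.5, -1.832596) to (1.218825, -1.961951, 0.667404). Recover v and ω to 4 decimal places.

v = 1.7500, ω = 1.2500

Δθ = 0.667404 − -1.832596 = 2.500000
ω = Δθ/dt = 2.500000/2.0 = 1.2500
R = Δx/(sin θ' − sin θ) = 1.4000
v = R·ω = 1.4000·1.2500 = 1.7500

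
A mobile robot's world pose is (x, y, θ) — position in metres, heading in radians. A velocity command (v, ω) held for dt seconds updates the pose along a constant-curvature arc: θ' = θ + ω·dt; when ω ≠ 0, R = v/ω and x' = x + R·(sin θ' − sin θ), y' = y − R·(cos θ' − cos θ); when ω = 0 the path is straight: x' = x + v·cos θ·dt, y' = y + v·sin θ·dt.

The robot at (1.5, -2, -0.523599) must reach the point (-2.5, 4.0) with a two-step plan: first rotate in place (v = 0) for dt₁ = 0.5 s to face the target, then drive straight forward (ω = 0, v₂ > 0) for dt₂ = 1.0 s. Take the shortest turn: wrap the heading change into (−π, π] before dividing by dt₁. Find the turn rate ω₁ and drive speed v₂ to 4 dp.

heading to target = atan2(4−-2, -2.5−1.5) = 2.1588
Δθ = wrap(2.1588 − -0.5236) = 2.6824; ω₁ = Δθ/dt₁ = 5.3648
distance = √((-2.5−1.5)² + (4−-2)²) = 7.2111; v₂ = distance/dt₂ = 7.2111

ω₁ = 5.3648, v₂ = 7.2111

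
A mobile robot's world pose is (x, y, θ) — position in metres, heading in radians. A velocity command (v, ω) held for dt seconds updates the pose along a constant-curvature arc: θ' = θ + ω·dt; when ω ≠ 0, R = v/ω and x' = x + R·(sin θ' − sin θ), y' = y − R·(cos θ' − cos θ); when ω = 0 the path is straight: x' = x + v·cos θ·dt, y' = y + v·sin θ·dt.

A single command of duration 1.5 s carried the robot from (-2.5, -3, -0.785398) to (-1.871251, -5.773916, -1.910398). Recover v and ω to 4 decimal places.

Δθ = -1.910398 − -0.785398 = -1.125000
ω = Δθ/dt = -1.125000/1.5 = -0.7500
R = −Δy/(cos θ' − cos θ) = -2.6667
v = R·ω = -2.6667·-0.7500 = 2.0000

v = 2.0000, ω = -0.7500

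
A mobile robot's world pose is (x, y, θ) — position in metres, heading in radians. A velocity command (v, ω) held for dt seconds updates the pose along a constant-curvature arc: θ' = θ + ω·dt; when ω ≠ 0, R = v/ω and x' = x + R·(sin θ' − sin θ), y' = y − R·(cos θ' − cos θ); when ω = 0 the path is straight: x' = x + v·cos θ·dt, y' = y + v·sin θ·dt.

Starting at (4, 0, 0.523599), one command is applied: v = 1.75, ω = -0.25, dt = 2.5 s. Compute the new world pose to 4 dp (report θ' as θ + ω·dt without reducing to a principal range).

(8.2086, 0.9019, -0.1014)

θ' = 0.5236 + -0.25·2.5 = -0.1014
R = v/ω = 1.75/-0.25 = -7.0000
x' = 4 + -7.0000·(sin -0.1014 − sin 0.5236) = 8.2086
y' = 0 − -7.0000·(cos -0.1014 − cos 0.5236) = 0.9019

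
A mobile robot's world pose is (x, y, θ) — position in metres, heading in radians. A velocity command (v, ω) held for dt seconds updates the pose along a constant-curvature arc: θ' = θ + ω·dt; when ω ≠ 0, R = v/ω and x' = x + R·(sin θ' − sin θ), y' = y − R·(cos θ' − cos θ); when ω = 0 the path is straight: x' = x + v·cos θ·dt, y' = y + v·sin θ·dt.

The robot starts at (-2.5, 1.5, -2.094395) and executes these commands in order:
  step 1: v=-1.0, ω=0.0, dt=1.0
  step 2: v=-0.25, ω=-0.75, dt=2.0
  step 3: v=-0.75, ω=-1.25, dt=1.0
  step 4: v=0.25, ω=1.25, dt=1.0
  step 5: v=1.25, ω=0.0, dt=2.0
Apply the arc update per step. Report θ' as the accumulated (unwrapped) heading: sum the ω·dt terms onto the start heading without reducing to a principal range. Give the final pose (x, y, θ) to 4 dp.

step 1: θ'=-2.0944 (straight) → pose (-2.0000, 2.3660, -2.0944)
step 2: θ'=-3.5944 (R=0.3333) → pose (-1.5655, 2.4991, -3.5944)
step 3: θ'=-4.8444 (R=0.6000) → pose (-1.2332, 1.8806, -4.8444)
step 4: θ'=-3.5944 (R=0.2000) → pose (-1.3440, 2.0868, -3.5944)
step 5: θ'=-3.5944 (straight) → pose (-3.5920, 3.1805, -3.5944)

(-3.5920, 3.1805, -3.5944)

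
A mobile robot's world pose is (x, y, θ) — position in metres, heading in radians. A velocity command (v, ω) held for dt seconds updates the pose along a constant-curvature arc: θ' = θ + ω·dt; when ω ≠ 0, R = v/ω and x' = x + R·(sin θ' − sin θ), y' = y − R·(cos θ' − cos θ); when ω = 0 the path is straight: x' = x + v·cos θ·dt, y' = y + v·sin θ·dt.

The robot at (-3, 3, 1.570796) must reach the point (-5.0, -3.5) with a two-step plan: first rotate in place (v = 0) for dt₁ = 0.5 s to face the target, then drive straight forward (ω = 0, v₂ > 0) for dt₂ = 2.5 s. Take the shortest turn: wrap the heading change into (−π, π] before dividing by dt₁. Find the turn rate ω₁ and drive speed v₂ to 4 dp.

ω₁ = 5.6862, v₂ = 2.7203

heading to target = atan2(-3.5−3, -5−-3) = -1.8693
Δθ = wrap(-1.8693 − 1.5708) = 2.8431; ω₁ = Δθ/dt₁ = 5.6862
distance = √((-5−-3)² + (-3.5−3)²) = 6.8007; v₂ = distance/dt₂ = 2.7203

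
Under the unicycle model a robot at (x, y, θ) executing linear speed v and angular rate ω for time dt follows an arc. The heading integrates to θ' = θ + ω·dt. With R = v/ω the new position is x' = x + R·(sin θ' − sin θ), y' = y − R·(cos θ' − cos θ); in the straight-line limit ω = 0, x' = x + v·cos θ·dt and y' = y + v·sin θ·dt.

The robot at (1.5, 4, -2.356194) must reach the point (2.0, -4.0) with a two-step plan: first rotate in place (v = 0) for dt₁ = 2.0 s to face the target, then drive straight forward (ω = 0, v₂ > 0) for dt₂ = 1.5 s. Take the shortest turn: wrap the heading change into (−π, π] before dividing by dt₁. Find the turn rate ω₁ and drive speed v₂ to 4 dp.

heading to target = atan2(-4−4, 2−1.5) = -1.5084
Δθ = wrap(-1.5084 − -2.3562) = 0.8478; ω₁ = Δθ/dt₁ = 0.4239
distance = √((2−1.5)² + (-4−4)²) = 8.0156; v₂ = distance/dt₂ = 5.3437

ω₁ = 0.4239, v₂ = 5.3437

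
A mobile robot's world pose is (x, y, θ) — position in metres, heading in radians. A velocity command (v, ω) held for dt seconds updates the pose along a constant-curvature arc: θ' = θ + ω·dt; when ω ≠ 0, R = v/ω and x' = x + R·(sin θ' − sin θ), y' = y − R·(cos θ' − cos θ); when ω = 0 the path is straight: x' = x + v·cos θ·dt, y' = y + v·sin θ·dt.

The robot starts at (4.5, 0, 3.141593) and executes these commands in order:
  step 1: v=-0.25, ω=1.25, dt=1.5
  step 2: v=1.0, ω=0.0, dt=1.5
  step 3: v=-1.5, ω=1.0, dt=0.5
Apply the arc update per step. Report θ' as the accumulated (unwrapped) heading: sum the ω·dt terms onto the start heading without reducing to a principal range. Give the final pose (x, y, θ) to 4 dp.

(4.7495, -0.5401, 5.5166)

step 1: θ'=5.0166 (R=-0.2000) → pose (4.6908, 0.2599, 5.0166)
step 2: θ'=5.0166 (straight) → pose (5.1401, -1.1712, 5.0166)
step 3: θ'=5.5166 (R=-1.5000) → pose (4.7495, -0.5401, 5.5166)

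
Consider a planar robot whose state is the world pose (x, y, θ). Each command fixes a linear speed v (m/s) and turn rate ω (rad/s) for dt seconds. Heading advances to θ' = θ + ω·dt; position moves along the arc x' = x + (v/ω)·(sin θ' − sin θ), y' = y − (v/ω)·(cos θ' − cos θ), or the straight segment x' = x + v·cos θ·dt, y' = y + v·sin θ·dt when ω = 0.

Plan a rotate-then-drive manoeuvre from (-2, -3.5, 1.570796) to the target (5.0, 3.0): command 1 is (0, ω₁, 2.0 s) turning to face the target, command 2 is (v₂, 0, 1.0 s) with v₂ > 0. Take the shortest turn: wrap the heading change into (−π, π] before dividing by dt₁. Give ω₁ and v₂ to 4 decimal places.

ω₁ = -0.4112, v₂ = 9.5525

heading to target = atan2(3−-3.5, 5−-2) = 0.7484
Δθ = wrap(0.7484 − 1.5708) = -0.8224; ω₁ = Δθ/dt₁ = -0.4112
distance = √((5−-2)² + (3−-3.5)²) = 9.5525; v₂ = distance/dt₂ = 9.5525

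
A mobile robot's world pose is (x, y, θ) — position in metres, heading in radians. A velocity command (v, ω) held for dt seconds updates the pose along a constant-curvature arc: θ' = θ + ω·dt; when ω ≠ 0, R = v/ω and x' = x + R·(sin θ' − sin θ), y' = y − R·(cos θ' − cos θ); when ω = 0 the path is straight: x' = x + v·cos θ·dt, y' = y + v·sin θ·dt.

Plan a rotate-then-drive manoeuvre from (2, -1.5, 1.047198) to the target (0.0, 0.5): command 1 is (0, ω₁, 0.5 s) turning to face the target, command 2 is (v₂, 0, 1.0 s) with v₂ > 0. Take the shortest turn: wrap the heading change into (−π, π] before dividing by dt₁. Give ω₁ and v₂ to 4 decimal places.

ω₁ = 2.6180, v₂ = 2.8284

heading to target = atan2(0.5−-1.5, 0−2) = 2.3562
Δθ = wrap(2.3562 − 1.0472) = 1.3090; ω₁ = Δθ/dt₁ = 2.6180
distance = √((0−2)² + (0.5−-1.5)²) = 2.8284; v₂ = distance/dt₂ = 2.8284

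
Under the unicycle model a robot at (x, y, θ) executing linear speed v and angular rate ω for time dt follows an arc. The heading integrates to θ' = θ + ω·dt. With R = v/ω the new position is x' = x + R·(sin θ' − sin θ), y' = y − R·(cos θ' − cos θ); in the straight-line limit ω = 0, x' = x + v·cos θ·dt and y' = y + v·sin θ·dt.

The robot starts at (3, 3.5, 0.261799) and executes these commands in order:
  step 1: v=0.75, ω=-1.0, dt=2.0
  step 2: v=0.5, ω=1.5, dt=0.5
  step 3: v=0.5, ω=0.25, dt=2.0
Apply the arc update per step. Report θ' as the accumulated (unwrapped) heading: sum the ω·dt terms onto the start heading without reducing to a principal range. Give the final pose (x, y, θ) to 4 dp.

(4.7160, 1.7457, -0.4882)

step 1: θ'=-1.7382 (R=-0.7500) → pose (3.9336, 2.6506, -1.7382)
step 2: θ'=-0.9882 (R=0.3333) → pose (3.9840, 2.4116, -0.9882)
step 3: θ'=-0.4882 (R=2.0000) → pose (4.7160, 1.7457, -0.4882)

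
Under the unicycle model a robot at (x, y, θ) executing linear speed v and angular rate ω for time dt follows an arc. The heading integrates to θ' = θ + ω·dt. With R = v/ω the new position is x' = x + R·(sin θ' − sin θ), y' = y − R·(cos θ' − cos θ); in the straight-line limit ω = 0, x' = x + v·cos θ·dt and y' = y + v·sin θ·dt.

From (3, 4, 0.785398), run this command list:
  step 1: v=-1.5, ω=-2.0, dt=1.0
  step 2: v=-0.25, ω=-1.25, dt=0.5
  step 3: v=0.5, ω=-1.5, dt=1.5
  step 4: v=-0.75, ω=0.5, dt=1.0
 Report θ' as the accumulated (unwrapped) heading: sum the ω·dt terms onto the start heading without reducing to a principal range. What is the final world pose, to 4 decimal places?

step 1: θ'=-1.2146 (R=0.7500) → pose (1.7667, 4.2688, -1.2146)
step 2: θ'=-1.8396 (R=0.2000) → pose (1.7614, 4.3917, -1.8396)
step 3: θ'=-4.0896 (R=-0.3333) → pose (1.1693, 4.2857, -4.0896)
step 4: θ'=-3.5896 (R=-1.5000) → pose (1.7379, 3.8087, -3.5896)

(1.7379, 3.8087, -3.5896)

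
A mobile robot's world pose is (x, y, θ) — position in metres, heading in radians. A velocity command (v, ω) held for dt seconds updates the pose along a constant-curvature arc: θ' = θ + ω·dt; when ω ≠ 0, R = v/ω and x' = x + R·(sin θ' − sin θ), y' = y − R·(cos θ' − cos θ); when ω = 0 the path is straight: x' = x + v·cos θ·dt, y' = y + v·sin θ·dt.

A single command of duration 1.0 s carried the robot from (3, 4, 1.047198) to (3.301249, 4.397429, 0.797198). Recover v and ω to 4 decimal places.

v = 0.5000, ω = -0.2500

Δθ = 0.797198 − 1.047198 = -0.250000
ω = Δθ/dt = -0.250000/1.0 = -0.2500
R = −Δy/(cos θ' − cos θ) = -2.0000
v = R·ω = -2.0000·-0.2500 = 0.5000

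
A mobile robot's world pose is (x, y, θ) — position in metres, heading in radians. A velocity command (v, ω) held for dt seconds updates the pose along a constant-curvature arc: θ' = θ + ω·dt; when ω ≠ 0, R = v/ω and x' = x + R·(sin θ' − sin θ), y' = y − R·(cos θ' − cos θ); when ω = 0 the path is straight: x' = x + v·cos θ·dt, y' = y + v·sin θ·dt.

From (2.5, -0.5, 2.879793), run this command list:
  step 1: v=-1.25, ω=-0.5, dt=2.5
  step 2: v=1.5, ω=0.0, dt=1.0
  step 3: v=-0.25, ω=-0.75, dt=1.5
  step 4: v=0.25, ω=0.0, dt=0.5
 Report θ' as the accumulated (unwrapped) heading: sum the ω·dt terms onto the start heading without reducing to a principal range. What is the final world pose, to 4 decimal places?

(4.1980, -1.5210, 0.5048)

step 1: θ'=1.6298 (R=2.5000) → pose (4.3486, -2.7674, 1.6298)
step 2: θ'=1.6298 (straight) → pose (4.2602, -1.2700, 1.6298)
step 3: θ'=0.5048 (R=0.3333) → pose (4.0886, -1.5814, 0.5048)
step 4: θ'=0.5048 (straight) → pose (4.1980, -1.5210, 0.5048)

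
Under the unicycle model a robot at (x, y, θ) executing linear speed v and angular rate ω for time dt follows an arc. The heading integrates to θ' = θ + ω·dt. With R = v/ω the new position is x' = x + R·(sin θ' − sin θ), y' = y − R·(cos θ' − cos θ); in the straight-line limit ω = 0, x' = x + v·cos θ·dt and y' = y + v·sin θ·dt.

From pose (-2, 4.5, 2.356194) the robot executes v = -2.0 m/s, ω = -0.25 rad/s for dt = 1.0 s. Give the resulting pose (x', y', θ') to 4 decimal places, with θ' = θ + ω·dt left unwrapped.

(-0.7763, 2.9246, 2.1062)

θ' = 2.3562 + -0.25·1.0 = 2.1062
R = v/ω = -2.0/-0.25 = 8.0000
x' = -2 + 8.0000·(sin 2.1062 − sin 2.3562) = -0.7763
y' = 4.5 − 8.0000·(cos 2.1062 − cos 2.3562) = 2.9246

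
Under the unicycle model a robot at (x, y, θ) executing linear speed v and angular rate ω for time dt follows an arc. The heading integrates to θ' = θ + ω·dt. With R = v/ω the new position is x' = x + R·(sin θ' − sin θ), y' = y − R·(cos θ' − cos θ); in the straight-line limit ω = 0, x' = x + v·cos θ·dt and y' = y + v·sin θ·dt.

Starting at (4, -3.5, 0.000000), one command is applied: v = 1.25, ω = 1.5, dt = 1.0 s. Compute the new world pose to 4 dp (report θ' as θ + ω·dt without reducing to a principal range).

θ' = 0.0000 + 1.5·1.0 = 1.5000
R = v/ω = 1.25/1.5 = 0.8333
x' = 4 + 0.8333·(sin 1.5000 − sin 0.0000) = 4.8312
y' = -3.5 − 0.8333·(cos 1.5000 − cos 0.0000) = -2.7256

(4.8312, -2.7256, 1.5000)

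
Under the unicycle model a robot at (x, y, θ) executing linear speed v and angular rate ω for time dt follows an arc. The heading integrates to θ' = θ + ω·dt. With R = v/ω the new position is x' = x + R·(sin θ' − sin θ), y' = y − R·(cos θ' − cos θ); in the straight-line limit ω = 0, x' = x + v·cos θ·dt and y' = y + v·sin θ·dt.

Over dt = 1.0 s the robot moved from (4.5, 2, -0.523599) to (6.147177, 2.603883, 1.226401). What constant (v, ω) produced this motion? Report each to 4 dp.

Δθ = 1.226401 − -0.523599 = 1.750000
ω = Δθ/dt = 1.750000/1.0 = 1.7500
R = Δx/(sin θ' − sin θ) = 1.1429
v = R·ω = 1.1429·1.7500 = 2.0000

v = 2.0000, ω = 1.7500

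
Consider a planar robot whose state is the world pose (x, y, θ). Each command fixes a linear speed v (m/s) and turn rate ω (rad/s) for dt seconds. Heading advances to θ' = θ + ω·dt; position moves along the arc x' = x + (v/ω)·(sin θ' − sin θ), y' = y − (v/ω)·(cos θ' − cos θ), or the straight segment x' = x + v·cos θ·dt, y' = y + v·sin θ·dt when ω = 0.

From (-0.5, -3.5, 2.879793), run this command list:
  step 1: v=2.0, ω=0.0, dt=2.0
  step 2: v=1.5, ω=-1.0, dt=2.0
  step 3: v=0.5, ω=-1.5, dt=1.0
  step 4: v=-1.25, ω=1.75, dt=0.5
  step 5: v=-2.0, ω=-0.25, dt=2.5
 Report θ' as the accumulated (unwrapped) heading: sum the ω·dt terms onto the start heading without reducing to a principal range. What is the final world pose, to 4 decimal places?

step 1: θ'=2.8798 (straight) → pose (-4.3637, -2.4647, 2.8798)
step 2: θ'=0.8798 (R=-1.5000) → pose (-5.1314, -0.0599, 0.8798)
step 3: θ'=-0.6202 (R=-0.3333) → pose (-4.6808, -0.0011, -0.6202)
step 4: θ'=0.2548 (R=-0.7143) → pose (-5.2760, 0.1089, 0.2548)
step 5: θ'=-0.3702 (R=8.0000) → pose (-10.1868, 0.3926, -0.3702)

(-10.1868, 0.3926, -0.3702)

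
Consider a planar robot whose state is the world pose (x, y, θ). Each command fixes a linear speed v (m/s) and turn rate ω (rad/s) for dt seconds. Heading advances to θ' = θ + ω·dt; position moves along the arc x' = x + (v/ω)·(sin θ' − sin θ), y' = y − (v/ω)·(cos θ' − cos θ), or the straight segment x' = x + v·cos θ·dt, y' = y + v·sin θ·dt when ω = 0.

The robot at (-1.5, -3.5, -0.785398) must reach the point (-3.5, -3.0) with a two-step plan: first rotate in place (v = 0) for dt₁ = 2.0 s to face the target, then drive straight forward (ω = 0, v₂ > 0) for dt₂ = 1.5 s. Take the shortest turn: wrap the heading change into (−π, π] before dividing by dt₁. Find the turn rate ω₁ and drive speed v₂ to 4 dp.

heading to target = atan2(-3−-3.5, -3.5−-1.5) = 2.8966
Δθ = wrap(2.8966 − -0.7854) = -2.6012; ω₁ = Δθ/dt₁ = -1.3006
distance = √((-3.5−-1.5)² + (-3−-3.5)²) = 2.0616; v₂ = distance/dt₂ = 1.3744

ω₁ = -1.3006, v₂ = 1.3744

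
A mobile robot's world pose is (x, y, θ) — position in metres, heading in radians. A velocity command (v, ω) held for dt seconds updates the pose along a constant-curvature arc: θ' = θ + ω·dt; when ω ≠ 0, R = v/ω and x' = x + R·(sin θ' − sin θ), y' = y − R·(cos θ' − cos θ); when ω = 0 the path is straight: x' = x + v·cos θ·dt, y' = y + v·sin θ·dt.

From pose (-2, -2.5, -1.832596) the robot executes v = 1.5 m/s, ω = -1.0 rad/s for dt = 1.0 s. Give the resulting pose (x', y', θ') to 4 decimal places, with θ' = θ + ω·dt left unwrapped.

θ' = -1.8326 + -1.0·1.0 = -2.8326
R = v/ω = 1.5/-1.0 = -1.5000
x' = -2 + -1.5000·(sin -2.8326 − sin -1.8326) = -2.9927
y' = -2.5 − -1.5000·(cos -2.8326 − cos -1.8326) = -3.5407

(-2.9927, -3.5407, -2.8326)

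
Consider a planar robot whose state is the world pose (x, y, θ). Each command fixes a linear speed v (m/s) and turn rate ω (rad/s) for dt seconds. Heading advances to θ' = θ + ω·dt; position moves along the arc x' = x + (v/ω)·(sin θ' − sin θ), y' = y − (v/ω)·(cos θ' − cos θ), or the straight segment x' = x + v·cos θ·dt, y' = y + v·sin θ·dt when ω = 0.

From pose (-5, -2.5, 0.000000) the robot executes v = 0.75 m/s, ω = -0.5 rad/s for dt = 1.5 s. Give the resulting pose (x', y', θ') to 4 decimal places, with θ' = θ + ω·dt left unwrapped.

(-3.9775, -2.9025, -0.7500)

θ' = 0.0000 + -0.5·1.5 = -0.7500
R = v/ω = 0.75/-0.5 = -1.5000
x' = -5 + -1.5000·(sin -0.7500 − sin 0.0000) = -3.9775
y' = -2.5 − -1.5000·(cos -0.7500 − cos 0.0000) = -2.9025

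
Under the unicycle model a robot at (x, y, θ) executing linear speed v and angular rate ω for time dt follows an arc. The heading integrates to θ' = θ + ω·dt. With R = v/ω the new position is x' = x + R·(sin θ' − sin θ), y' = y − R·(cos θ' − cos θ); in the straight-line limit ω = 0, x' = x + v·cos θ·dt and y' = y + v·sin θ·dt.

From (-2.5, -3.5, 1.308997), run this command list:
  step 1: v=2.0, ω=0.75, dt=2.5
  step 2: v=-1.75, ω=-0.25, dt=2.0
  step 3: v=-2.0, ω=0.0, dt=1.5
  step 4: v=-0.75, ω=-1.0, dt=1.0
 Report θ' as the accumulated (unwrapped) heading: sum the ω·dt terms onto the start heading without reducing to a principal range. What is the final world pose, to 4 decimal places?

step 1: θ'=3.1840 (R=2.6667) → pose (-5.1888, -0.1455, 3.1840)
step 2: θ'=2.6840 (R=7.0000) → pose (-1.7996, -0.8594, 2.6840)
step 3: θ'=2.6840 (straight) → pose (0.8918, -2.1848, 2.6840)
step 4: θ'=1.6840 (R=0.7500) → pose (1.3056, -2.7729, 1.6840)

(1.3056, -2.7729, 1.6840)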